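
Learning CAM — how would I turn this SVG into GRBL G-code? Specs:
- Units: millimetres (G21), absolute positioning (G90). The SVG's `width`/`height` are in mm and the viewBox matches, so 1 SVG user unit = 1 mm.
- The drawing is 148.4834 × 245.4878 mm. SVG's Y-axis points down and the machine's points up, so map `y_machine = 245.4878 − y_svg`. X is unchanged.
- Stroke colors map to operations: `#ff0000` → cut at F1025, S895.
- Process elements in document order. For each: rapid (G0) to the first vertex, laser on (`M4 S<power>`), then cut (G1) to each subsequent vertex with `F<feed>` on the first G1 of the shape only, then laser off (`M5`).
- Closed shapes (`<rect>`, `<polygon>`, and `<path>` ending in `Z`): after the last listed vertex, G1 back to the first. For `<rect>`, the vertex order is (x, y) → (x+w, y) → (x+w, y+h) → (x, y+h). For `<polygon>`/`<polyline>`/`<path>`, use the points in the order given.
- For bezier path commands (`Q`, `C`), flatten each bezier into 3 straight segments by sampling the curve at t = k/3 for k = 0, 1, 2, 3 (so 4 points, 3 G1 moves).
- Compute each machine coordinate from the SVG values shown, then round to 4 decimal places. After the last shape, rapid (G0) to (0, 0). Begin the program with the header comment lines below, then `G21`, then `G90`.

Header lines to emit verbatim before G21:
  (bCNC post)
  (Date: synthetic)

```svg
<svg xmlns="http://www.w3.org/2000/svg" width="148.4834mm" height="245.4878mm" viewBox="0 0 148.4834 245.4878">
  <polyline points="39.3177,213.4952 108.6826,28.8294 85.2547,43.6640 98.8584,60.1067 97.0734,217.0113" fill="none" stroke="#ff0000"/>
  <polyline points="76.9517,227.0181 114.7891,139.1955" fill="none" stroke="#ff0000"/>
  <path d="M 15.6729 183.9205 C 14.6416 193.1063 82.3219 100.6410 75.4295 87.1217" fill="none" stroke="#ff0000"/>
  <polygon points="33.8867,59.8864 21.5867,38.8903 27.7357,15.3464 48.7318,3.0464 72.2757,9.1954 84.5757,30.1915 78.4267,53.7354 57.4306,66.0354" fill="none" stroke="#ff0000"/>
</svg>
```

(bCNC post)
(Date: synthetic)
G21
G90
G0 X39.3177 Y31.9926
M4 S895
G1 X108.6826 Y216.6584 F1025
G1 X85.2547 Y201.8238
G1 X98.8584 Y185.3811
G1 X97.0734 Y28.4765
M5
G0 X76.9517 Y18.4697
M4 S895
G1 X114.7891 Y106.2923 F1025
M5
G0 X15.6729 Y61.5673
M4 S895
G1 X32.2386 Y79.5764 F1025
G1 X62.7712 Y125.2202
G1 X75.4295 Y158.3661
M5
G0 X33.8867 Y185.6014
M4 S895
G1 X21.5867 Y206.5975 F1025
G1 X27.7357 Y230.1414
G1 X48.7318 Y242.4414
G1 X72.2757 Y236.2924
G1 X84.5757 Y215.2963
G1 X78.4267 Y191.7524
G1 X57.4306 Y179.4524
G1 X33.8867 Y185.6014
M5
G0 X0.0000 Y0.0000

1 u = 1 mm; y_m = 245.4878 − y.

[1] `<polyline>` open polyline, #ff0000→cut S895 F1025: (39.3177,31.9926) → (108.6826,216.6584) → (85.2547,201.8238) → (98.8584,185.3811) → (97.0734,28.4765)

[2] `<polyline>` line segment, #ff0000→cut S895 F1025: (76.9517,18.4697) → (114.7891,106.2923)

[3] `<path>` cubic bezier, #ff0000→cut S895 F1025: (15.6729,61.5673) → (32.2386,79.5764) → (62.7712,125.2202) → (75.4295,158.3661)

[4] `<polygon>` regular polygon, #ff0000→cut S895 F1025: (33.8867,185.6014) → (21.5867,206.5975) → (27.7357,230.1414) → (48.7318,242.4414) → (72.2757,236.2924) → (84.5757,215.2963) → (78.4267,191.7524) → (57.4306,179.4524) → (33.8867,185.6014) (closed)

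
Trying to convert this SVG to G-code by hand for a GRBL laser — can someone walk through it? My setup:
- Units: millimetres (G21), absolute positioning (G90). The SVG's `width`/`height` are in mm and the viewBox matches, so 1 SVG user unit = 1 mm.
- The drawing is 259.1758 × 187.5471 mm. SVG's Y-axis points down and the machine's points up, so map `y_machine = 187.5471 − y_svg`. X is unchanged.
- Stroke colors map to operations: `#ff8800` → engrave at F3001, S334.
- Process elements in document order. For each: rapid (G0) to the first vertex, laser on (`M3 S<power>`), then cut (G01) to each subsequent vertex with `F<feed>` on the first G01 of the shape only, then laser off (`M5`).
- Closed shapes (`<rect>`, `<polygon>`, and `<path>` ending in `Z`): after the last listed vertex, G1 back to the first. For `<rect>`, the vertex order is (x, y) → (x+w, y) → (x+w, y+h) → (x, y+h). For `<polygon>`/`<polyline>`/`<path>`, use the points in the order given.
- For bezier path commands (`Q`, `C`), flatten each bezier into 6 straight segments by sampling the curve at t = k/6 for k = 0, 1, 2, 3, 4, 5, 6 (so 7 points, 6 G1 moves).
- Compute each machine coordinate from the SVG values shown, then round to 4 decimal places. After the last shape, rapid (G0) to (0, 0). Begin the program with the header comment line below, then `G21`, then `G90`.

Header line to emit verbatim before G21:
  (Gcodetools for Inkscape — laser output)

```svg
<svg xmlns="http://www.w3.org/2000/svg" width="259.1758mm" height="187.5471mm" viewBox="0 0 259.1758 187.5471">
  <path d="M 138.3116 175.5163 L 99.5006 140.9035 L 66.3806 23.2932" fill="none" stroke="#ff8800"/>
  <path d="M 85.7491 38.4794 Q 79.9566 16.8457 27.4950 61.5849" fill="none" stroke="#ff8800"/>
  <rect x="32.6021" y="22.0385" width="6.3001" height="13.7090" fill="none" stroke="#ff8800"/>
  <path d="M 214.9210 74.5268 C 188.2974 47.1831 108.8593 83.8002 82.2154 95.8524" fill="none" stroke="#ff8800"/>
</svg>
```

1 u = 1 mm; y_m = 187.5471 − y.

[1] `<path>` open polyline, #ff8800→engrave S334 F3001: (138.3116,12.0308) → (99.5006,46.6436) → (66.3806,164.2539)

[2] `<path>` quadratic bezier, #ff8800→engrave S334 F3001: (85.7491,149.0677) → (82.5219,154.4352) → (76.7020,156.1154) → (68.2893,154.1082) → (57.2839,148.4136) → (43.6858,139.0316) → (27.4950,125.9622)

[3] `<rect>` rectangle, #ff8800→engrave S334 F3001: (32.6021,165.5086) → (38.9022,165.5086) → (38.9022,151.7996) → (32.6021,151.7996) → (32.6021,165.5086) (closed)

[4] `<path>` cubic bezier, #ff8800→engrave S334 F3001: (214.9210,113.0203) → (197.6969,121.7719) → (174.6040,122.3225) → (148.5758,117.1310) → (122.5459,108.6565) → (99.4479,99.3580) → (82.2154,91.6947)

(Gcodetools for Inkscape — laser output)
G21
G90
G0 X138.3116 Y12.0308
M3 S334
G01 X99.5006 Y46.6436 F3001
G01 X66.3806 Y164.2539
M5
G0 X85.7491 Y149.0677
M3 S334
G01 X82.5219 Y154.4352 F3001
G01 X76.7020 Y156.1154
G01 X68.2893 Y154.1082
G01 X57.2839 Y148.4136
G01 X43.6858 Y139.0316
G01 X27.4950 Y125.9622
M5
G0 X32.6021 Y165.5086
M3 S334
G01 X38.9022 Y165.5086 F3001
G01 X38.9022 Y151.7996
G01 X32.6021 Y151.7996
G01 X32.6021 Y165.5086
M5
G0 X214.9210 Y113.0203
M3 S334
G01 X197.6969 Y121.7719 F3001
G01 X174.6040 Y122.3225
G01 X148.5758 Y117.1310
G01 X122.5459 Y108.6565
G01 X99.4479 Y99.3580
G01 X82.2154 Y91.6947
M5
G0 X0.0000 Y0.0000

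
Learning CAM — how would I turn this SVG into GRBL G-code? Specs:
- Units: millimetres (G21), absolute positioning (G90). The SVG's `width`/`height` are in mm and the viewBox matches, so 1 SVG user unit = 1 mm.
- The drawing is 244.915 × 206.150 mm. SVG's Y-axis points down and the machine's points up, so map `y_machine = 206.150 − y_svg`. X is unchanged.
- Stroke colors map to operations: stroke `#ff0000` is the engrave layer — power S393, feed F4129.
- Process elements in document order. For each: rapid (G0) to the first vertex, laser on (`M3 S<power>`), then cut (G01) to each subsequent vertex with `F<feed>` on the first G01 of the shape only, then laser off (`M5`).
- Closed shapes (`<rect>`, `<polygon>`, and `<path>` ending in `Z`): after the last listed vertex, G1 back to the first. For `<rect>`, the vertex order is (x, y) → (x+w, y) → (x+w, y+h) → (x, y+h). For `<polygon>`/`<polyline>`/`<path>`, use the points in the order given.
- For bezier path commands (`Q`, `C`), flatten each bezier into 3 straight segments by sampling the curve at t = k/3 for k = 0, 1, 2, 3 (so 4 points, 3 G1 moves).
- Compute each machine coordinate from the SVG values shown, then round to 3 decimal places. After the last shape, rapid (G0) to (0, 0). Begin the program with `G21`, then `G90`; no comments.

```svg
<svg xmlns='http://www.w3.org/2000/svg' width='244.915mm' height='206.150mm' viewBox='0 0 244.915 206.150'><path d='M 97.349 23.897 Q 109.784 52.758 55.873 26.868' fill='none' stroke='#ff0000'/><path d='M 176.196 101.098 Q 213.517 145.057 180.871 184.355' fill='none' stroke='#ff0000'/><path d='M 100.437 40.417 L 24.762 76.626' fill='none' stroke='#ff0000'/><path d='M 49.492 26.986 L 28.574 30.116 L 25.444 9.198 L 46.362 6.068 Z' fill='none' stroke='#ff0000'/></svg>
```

G21
G90
G0 X97.349 Y182.253
M3 S393
G01 X98.267 Y169.096 F4129
G01 X84.442 Y168.105
G01 X55.873 Y179.282
M5
G0 X176.196 Y105.052
M3 S393
G01 X193.303 Y76.264 F4129
G01 X194.861 Y48.512
G01 X180.871 Y21.795
M5
G0 X100.437 Y165.733
M3 S393
G01 X24.762 Y129.524 F4129
M5
G0 X49.492 Y179.164
M3 S393
G01 X28.574 Y176.034 F4129
G01 X25.444 Y196.952
G01 X46.362 Y200.082
G01 X49.492 Y179.164
M5
G0 X0.000 Y0.000

viewBox `0 0 244.915 206.150` with mm width/height → 1 unit = 1 mm. Flip: y_m = 206.150 − y_svg.

**Shape 1** — `<path>` quadratic bezier, stroke `#ff0000` → engrave (S393, F4129). Control points (SVG): P0=(97.349,23.897), P1=(109.784,52.758), P2=(55.873,26.868); sampled at t=k/3. Machine vertices: (97.349,182.253) → (98.267,169.096) → (84.442,168.105) → (55.873,179.282). Open path.

**Shape 2** — `<path>` quadratic bezier, stroke `#ff0000` → engrave (S393, F4129). Control points (SVG): P0=(176.196,101.098), P1=(213.517,145.057), P2=(180.871,184.355); sampled at t=k/3. Machine vertices: (176.196,105.052) → (193.303,76.264) → (194.861,48.512) → (180.871,21.795). Open path.

**Shape 3** — `<path>` line segment, stroke `#ff0000` → engrave (S393, F4129). Machine vertices: (100.437,165.733) → (24.762,129.524). Open path.

**Shape 4** — `<path>` regular polygon, stroke `#ff0000` → engrave (S393, F4129). Machine vertices: (49.492,179.164) → (28.574,176.034) → (25.444,196.952) → (46.362,200.082) → (49.492,179.164). Closed: final G1 returns to the first vertex.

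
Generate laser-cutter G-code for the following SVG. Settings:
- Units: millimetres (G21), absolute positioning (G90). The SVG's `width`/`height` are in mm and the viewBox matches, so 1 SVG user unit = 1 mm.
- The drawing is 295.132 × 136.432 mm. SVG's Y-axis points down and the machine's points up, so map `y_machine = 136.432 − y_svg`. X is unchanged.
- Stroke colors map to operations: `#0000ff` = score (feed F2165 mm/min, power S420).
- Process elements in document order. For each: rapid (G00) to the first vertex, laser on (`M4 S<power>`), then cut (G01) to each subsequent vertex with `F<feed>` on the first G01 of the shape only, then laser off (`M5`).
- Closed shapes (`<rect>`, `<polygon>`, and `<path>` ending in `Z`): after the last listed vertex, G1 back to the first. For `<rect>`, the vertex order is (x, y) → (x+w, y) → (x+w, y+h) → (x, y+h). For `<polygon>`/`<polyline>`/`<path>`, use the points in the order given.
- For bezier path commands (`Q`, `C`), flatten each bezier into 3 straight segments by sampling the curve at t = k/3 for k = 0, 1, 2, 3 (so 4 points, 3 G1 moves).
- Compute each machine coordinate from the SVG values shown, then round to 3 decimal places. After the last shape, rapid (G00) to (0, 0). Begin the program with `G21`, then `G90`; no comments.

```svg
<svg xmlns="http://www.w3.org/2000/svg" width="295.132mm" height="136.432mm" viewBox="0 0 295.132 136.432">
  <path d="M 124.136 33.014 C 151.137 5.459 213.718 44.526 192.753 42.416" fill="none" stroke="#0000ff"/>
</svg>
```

G21
G90
G00 X124.136 Y103.418
M4 S420
G01 X158.585 Y112.758 F2165
G01 X190.281 Y101.639
G01 X192.753 Y94.016
M5
G00 X0.000 Y0.000

Since the viewBox matches the mm dimensions, user units are millimetres directly. The only transform is the Y-flip y_m = 136.432 − y_svg.

Shape 1 is a cubic bezier drawn with `<path>`. Its stroke #0000ff means score at S420, F2165. After flipping Y the toolpath is (124.136,103.418) → (158.585,112.758) → (190.281,101.639) → (192.753,94.016).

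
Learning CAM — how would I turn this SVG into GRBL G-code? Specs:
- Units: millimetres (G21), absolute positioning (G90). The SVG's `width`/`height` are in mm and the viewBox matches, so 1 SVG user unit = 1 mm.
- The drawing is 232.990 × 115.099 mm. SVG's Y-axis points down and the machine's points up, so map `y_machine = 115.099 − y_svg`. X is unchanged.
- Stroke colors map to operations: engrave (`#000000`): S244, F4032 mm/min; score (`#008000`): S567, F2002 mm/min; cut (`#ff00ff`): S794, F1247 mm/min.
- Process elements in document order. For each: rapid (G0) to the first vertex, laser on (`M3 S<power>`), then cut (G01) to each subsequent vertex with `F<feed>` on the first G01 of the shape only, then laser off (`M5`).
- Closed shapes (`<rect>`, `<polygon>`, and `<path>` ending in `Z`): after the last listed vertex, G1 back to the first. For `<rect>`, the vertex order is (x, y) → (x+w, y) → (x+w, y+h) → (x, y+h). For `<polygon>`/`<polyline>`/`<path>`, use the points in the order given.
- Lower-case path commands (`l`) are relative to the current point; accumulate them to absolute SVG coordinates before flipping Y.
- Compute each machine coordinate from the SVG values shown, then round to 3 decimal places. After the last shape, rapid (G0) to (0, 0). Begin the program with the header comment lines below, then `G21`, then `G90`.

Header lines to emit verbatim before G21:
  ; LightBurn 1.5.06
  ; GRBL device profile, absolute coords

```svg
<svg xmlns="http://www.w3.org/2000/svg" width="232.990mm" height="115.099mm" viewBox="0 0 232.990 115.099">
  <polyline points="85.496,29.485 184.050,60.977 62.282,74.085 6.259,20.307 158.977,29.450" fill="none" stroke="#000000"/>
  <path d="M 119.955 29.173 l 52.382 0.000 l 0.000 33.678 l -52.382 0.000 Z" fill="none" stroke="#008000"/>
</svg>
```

; LightBurn 1.5.06
; GRBL device profile, absolute coords
G21
G90
G0 X85.496 Y85.614
M3 S244
G01 X184.050 Y54.122 F4032
G01 X62.282 Y41.014
G01 X6.259 Y94.792
G01 X158.977 Y85.649
M5
G0 X119.955 Y85.926
M3 S567
G01 X172.337 Y85.926 F2002
G01 X172.337 Y52.248
G01 X119.955 Y52.248
G01 X119.955 Y85.926
M5
G0 X0.000 Y0.000

viewBox `0 0 232.990 115.099` with mm width/height → 1 unit = 1 mm. Flip: y_m = 115.099 − y_svg.

**Shape 1** — `<polyline>` open polyline, stroke `#000000` → engrave (S244, F4032). Machine vertices: (85.496,85.614) → (184.050,54.122) → (62.282,41.014) → (6.259,94.792) → (158.977,85.649). Open path.

**Shape 2** — `<path>` rectangle, stroke `#008000` → score (S567, F2002). Machine vertices: (119.955,85.926) → (172.337,85.926) → (172.337,52.248) → (119.955,52.248) → (119.955,85.926). Closed: final G1 returns to the first vertex.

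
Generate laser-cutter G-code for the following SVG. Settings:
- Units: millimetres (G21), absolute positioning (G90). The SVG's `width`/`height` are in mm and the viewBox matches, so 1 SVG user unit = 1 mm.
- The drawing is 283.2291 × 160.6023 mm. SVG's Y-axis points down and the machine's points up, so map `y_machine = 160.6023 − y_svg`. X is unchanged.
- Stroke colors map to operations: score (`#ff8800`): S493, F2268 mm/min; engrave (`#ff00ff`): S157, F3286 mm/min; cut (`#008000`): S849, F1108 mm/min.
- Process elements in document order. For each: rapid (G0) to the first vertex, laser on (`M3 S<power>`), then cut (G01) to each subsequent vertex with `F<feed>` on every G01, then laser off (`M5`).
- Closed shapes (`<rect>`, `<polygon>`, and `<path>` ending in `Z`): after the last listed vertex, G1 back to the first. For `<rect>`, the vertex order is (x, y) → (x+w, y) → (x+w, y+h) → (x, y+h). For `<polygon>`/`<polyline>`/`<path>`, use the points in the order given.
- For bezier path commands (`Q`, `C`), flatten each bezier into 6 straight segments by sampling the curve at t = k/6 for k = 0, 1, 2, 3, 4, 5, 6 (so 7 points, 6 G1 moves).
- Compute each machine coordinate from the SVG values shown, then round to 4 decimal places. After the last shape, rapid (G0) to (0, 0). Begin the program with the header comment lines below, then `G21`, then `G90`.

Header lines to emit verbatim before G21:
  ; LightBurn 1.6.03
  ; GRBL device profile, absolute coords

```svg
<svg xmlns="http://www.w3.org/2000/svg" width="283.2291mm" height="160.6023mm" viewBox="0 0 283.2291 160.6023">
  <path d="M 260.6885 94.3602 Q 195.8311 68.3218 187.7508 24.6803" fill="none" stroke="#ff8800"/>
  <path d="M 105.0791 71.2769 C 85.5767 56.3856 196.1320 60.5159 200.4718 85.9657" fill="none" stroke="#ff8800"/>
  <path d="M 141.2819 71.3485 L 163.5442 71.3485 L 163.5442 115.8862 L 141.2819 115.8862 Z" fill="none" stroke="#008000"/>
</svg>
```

Since the viewBox matches the mm dimensions, user units are millimetres directly. The only transform is the Y-flip y_m = 160.6023 − y_svg.

Shape 1 is a quadratic bezier drawn with `<path>`. Its stroke #ff8800 means score at S493, F2268. After flipping Y the toolpath is (260.6885,66.2421) → (240.6465,75.4105) → (223.7588,85.5569) → (210.0254,96.6813) → (199.4462,108.7836) → (192.0214,121.8638) → (187.7508,135.9220).

Shape 2 is a cubic bezier drawn with `<path>`. Its stroke #ff8800 means score at S493, F2268. After flipping Y the toolpath is (105.0791,89.3254) → (105.0722,95.1753) → (120.1784,97.7911) → (143.8346,97.1089) → (169.4777,93.0650) → (190.5445,85.5955) → (200.4718,74.6366).

Shape 3 is a rectangle drawn with `<path>`. Its stroke #008000 means cut at S849, F1108. After flipping Y the toolpath is (141.2819,89.2538) → (163.5442,89.2538) → (163.5442,44.7161) → (141.2819,44.7161) → (141.2819,89.2538), returning to the start.

; LightBurn 1.6.03
; GRBL device profile, absolute coords
G21
G90
G0 X260.6885 Y66.2421
M3 S493
G01 X240.6465 Y75.4105 F2268
G01 X223.7588 Y85.5569 F2268
G01 X210.0254 Y96.6813 F2268
G01 X199.4462 Y108.7836 F2268
G01 X192.0214 Y121.8638 F2268
G01 X187.7508 Y135.9220 F2268
M5
G0 X105.0791 Y89.3254
M3 S493
G01 X105.0722 Y95.1753 F2268
G01 X120.1784 Y97.7911 F2268
G01 X143.8346 Y97.1089 F2268
G01 X169.4777 Y93.0650 F2268
G01 X190.5445 Y85.5955 F2268
G01 X200.4718 Y74.6366 F2268
M5
G0 X141.2819 Y89.2538
M3 S849
G01 X163.5442 Y89.2538 F1108
G01 X163.5442 Y44.7161 F1108
G01 X141.2819 Y44.7161 F1108
G01 X141.2819 Y89.2538 F1108
M5
G0 X0.0000 Y0.0000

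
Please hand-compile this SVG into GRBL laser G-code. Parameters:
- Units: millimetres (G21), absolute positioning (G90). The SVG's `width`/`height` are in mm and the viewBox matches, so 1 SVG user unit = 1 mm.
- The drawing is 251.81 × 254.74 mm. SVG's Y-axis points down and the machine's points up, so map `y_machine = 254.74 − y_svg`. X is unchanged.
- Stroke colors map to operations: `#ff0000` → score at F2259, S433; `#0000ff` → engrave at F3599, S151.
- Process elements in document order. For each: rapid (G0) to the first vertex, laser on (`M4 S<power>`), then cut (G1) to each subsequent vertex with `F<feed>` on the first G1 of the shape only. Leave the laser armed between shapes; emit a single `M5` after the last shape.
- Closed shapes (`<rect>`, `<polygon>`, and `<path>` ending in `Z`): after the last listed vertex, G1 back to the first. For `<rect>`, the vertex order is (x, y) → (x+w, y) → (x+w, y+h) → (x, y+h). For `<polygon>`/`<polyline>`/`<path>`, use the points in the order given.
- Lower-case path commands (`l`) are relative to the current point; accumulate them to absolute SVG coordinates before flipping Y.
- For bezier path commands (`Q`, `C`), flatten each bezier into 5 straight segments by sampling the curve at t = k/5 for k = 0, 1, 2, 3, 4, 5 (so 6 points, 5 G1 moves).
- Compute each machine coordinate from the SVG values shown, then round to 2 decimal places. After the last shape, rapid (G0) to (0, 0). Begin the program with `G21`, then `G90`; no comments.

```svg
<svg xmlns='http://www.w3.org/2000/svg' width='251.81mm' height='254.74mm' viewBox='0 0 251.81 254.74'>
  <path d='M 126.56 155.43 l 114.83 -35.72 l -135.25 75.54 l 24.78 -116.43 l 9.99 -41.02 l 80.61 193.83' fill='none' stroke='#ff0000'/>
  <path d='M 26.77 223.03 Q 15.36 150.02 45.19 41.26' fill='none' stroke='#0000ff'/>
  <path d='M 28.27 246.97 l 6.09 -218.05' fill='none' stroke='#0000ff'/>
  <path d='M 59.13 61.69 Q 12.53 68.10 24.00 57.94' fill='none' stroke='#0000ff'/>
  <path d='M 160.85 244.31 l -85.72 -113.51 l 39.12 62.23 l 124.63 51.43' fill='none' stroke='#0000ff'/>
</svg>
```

G21
G90
G0 X126.56 Y99.31
M4 S433
G1 X241.39 Y135.03 F2259
G1 X106.14 Y59.49
G1 X130.92 Y175.92
G1 X140.91 Y216.94
G1 X221.52 Y23.11
G0 X26.77 Y31.71
M4 S151
G1 X23.86 Y62.34 F3599
G1 X24.24 Y95.84
G1 X27.92 Y132.19
G1 X34.91 Y171.41
G1 X45.19 Y213.48
G0 X28.27 Y7.77
M4 S151
G1 X34.36 Y225.82 F3599
G0 X59.13 Y193.05
M4 S151
G1 X42.81 Y191.15 F3599
G1 X31.14 Y190.57
G1 X24.12 Y191.32
G1 X21.73 Y193.40
G1 X24.00 Y196.80
G0 X160.85 Y10.43
M4 S151
G1 X75.13 Y123.94 F3599
G1 X114.25 Y61.71
G1 X238.88 Y10.28
M5
G0 X0.00 Y0.00

1 u = 1 mm; y_m = 254.74 − y.

[1] `<path>` open polyline, #ff0000→score S433 F2259: (126.56,99.31) → (241.39,135.03) → (106.14,59.49) → (130.92,175.92) → (140.91,216.94) → (221.52,23.11)

[2] `<path>` quadratic bezier, #0000ff→engrave S151 F3599: (26.77,31.71) → (23.86,62.34) → (24.24,95.84) → (27.92,132.19) → (34.91,171.41) → (45.19,213.48)

[3] `<path>` line segment, #0000ff→engrave S151 F3599: (28.27,7.77) → (34.36,225.82)

[4] `<path>` quadratic bezier, #0000ff→engrave S151 F3599: (59.13,193.05) → (42.81,191.15) → (31.14,190.57) → (24.12,191.32) → (21.73,193.40) → (24.00,196.80)

[5] `<path>` open polyline, #0000ff→engrave S151 F3599: (160.85,10.43) → (75.13,123.94) → (114.25,61.71) → (238.88,10.28)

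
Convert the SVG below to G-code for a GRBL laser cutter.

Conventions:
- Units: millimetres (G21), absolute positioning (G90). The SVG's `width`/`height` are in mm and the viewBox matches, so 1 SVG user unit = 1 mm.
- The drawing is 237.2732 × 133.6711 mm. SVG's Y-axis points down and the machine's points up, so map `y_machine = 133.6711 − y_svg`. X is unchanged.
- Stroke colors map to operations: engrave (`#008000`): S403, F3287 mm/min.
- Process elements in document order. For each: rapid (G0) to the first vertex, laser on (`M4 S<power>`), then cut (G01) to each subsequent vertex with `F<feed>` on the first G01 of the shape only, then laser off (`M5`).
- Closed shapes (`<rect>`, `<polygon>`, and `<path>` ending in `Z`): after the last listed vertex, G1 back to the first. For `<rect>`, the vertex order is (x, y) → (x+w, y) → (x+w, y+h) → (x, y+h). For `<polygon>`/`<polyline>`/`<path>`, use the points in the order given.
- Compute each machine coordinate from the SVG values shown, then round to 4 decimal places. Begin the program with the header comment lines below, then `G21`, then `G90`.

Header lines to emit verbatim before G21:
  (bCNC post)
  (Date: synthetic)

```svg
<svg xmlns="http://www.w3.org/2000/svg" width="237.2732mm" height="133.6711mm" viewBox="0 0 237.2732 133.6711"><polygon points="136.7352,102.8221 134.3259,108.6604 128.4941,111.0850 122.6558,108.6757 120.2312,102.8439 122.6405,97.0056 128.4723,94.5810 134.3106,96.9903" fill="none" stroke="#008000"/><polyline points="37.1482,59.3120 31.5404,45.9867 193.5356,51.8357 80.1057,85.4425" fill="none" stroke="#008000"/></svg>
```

(bCNC post)
(Date: synthetic)
G21
G90
G0 X136.7352 Y30.8490
M4 S403
G01 X134.3259 Y25.0107 F3287
G01 X128.4941 Y22.5861
G01 X122.6558 Y24.9954
G01 X120.2312 Y30.8272
G01 X122.6405 Y36.6655
G01 X128.4723 Y39.0901
G01 X134.3106 Y36.6808
G01 X136.7352 Y30.8490
M5
G0 X37.1482 Y74.3591
M4 S403
G01 X31.5404 Y87.6844 F3287
G01 X193.5356 Y81.8354
G01 X80.1057 Y48.2286
M5

1 u = 1 mm; y_m = 133.6711 − y.

[1] `<polygon>` regular polygon, #008000→engrave S403 F3287: (136.7352,30.8490) → (134.3259,25.0107) → (128.4941,22.5861) → (122.6558,24.9954) → (120.2312,30.8272) → (122.6405,36.6655) → (128.4723,39.0901) → (134.3106,36.6808) → (136.7352,30.8490) (closed)

[2] `<polyline>` open polyline, #008000→engrave S403 F3287: (37.1482,74.3591) → (31.5404,87.6844) → (193.5356,81.8354) → (80.1057,48.2286)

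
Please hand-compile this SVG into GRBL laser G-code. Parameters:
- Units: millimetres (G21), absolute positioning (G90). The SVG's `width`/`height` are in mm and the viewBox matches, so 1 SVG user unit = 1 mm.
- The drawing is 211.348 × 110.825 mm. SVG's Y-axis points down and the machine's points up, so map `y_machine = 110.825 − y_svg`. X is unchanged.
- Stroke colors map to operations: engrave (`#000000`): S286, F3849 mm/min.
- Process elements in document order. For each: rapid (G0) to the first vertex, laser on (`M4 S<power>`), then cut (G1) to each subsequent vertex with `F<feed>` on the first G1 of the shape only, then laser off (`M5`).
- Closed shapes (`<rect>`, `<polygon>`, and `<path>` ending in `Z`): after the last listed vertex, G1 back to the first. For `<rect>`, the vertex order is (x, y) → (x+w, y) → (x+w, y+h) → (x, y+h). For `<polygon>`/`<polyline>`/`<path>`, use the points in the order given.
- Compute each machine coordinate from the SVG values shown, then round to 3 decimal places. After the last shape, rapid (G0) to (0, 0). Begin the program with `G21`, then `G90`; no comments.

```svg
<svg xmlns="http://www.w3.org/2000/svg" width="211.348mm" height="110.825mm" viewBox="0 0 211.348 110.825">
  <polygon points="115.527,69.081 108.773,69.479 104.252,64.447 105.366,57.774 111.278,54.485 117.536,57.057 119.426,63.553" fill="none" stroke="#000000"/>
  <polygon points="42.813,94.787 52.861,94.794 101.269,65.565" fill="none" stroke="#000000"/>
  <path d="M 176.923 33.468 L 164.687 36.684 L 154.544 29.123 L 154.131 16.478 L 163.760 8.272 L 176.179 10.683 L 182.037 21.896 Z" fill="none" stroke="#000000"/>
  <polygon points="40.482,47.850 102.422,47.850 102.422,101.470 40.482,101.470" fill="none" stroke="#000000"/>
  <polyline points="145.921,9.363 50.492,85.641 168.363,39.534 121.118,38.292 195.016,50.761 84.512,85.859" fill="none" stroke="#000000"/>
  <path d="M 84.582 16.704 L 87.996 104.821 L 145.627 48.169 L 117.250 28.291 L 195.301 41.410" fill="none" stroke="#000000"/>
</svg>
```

G21
G90
G0 X115.527 Y41.744
M4 S286
G1 X108.773 Y41.346 F3849
G1 X104.252 Y46.378
G1 X105.366 Y53.051
G1 X111.278 Y56.340
G1 X117.536 Y53.768
G1 X119.426 Y47.272
G1 X115.527 Y41.744
M5
G0 X42.813 Y16.038
M4 S286
G1 X52.861 Y16.031 F3849
G1 X101.269 Y45.260
G1 X42.813 Y16.038
M5
G0 X176.923 Y77.357
M4 S286
G1 X164.687 Y74.141 F3849
G1 X154.544 Y81.702
G1 X154.131 Y94.347
G1 X163.760 Y102.553
G1 X176.179 Y100.142
G1 X182.037 Y88.929
G1 X176.923 Y77.357
M5
G0 X40.482 Y62.975
M4 S286
G1 X102.422 Y62.975 F3849
G1 X102.422 Y9.355
G1 X40.482 Y9.355
G1 X40.482 Y62.975
M5
G0 X145.921 Y101.462
M4 S286
G1 X50.492 Y25.184 F3849
G1 X168.363 Y71.291
G1 X121.118 Y72.533
G1 X195.016 Y60.064
G1 X84.512 Y24.966
M5
G0 X84.582 Y94.121
M4 S286
G1 X87.996 Y6.004 F3849
G1 X145.627 Y62.656
G1 X117.250 Y82.534
G1 X195.301 Y69.415
M5
G0 X0.000 Y0.000

viewBox `0 0 211.348 110.825` with mm width/height → 1 unit = 1 mm. Flip: y_m = 110.825 − y_svg.

**Shape 1** — `<polygon>` regular polygon, stroke `#000000` → engrave (S286, F3849). Machine vertices: (115.527,41.744) → (108.773,41.346) → (104.252,46.378) → (105.366,53.051) → (111.278,56.340) → (117.536,53.768) → (119.426,47.272) → (115.527,41.744). Closed: final G1 returns to the first vertex.

**Shape 2** — `<polygon>` closed polygon, stroke `#000000` → engrave (S286, F3849). Machine vertices: (42.813,16.038) → (52.861,16.031) → (101.269,45.260) → (42.813,16.038). Closed: final G1 returns to the first vertex.

**Shape 3** — `<path>` regular polygon, stroke `#000000` → engrave (S286, F3849). Machine vertices: (176.923,77.357) → (164.687,74.141) → (154.544,81.702) → (154.131,94.347) → (163.760,102.553) → (176.179,100.142) → (182.037,88.929) → (176.923,77.357). Closed: final G1 returns to the first vertex.

**Shape 4** — `<polygon>` rectangle, stroke `#000000` → engrave (S286, F3849). Machine vertices: (40.482,62.975) → (102.422,62.975) → (102.422,9.355) → (40.482,9.355) → (40.482,62.975). Closed: final G1 returns to the first vertex.

**Shape 5** — `<polyline>` open polyline, stroke `#000000` → engrave (S286, F3849). Machine vertices: (145.921,101.462) → (50.492,25.184) → (168.363,71.291) → (121.118,72.533) → (195.016,60.064) → (84.512,24.966). Open path.

**Shape 6** — `<path>` open polyline, stroke `#000000` → engrave (S286, F3849). Machine vertices: (84.582,94.121) → (87.996,6.004) → (145.627,62.656) → (117.250,82.534) → (195.301,69.415). Open path.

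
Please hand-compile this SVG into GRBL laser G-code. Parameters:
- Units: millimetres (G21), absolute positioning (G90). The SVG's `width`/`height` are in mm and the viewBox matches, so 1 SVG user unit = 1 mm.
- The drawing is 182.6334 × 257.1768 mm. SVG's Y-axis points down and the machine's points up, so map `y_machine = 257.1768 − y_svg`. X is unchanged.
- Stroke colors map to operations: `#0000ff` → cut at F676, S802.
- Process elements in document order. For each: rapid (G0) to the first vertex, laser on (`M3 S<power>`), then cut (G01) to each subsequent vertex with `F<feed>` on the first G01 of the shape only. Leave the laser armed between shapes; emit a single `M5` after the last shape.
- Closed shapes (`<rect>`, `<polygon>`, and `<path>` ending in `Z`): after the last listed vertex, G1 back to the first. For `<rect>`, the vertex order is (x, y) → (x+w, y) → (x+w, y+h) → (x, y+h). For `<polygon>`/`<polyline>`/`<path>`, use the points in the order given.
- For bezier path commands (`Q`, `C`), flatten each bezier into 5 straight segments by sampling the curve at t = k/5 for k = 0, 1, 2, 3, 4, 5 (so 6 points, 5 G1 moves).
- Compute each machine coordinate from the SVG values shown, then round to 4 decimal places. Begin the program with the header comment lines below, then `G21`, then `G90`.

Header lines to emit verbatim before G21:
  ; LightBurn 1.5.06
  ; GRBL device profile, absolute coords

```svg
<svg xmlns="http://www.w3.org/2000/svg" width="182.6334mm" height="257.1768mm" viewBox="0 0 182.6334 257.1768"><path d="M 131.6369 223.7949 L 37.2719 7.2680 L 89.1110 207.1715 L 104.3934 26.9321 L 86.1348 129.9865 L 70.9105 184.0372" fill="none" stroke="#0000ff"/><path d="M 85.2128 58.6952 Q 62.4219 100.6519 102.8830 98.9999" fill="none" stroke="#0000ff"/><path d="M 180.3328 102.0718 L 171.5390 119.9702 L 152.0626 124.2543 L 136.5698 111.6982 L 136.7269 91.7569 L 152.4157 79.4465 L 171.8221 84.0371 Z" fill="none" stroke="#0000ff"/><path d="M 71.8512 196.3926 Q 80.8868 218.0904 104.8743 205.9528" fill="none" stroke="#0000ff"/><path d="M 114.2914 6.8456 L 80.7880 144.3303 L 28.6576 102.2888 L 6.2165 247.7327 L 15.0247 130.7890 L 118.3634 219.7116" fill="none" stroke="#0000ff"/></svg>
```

; LightBurn 1.5.06
; GRBL device profile, absolute coords
G21
G90
G0 X131.6369 Y33.3819
M3 S802
G01 X37.2719 Y249.9088 F676
G01 X89.1110 Y50.0053
G01 X104.3934 Y230.2447
G01 X86.1348 Y127.1903
G01 X70.9105 Y73.1396
G0 X85.2128 Y198.4816
M3 S802
G01 X78.6265 Y183.4433 F676
G01 X77.1004 Y171.8936
G01 X80.6344 Y163.8327
G01 X89.2286 Y159.2604
G01 X102.8830 Y158.1769
G0 X180.3328 Y155.1050
M3 S802
G01 X171.5390 Y137.2066 F676
G01 X152.0626 Y132.9225
G01 X136.5698 Y145.4786
G01 X136.7269 Y165.4199
G01 X152.4157 Y177.7303
G01 X171.8221 Y173.1397
G01 X180.3328 Y155.1050
G0 X71.8512 Y60.7842
M3 S802
G01 X76.0635 Y53.4585 F676
G01 X81.4720 Y48.8396
G01 X88.0766 Y46.9276
G01 X95.8774 Y47.7224
G01 X104.8743 Y51.2240
G0 X114.2914 Y250.3312
M3 S802
G01 X80.7880 Y112.8465 F676
G01 X28.6576 Y154.8880
G01 X6.2165 Y9.4441
G01 X15.0247 Y126.3878
G01 X118.3634 Y37.4652
M5

1 u = 1 mm; y_m = 257.1768 − y.

[1] `<path>` open polyline, #0000ff→cut S802 F676: (131.6369,33.3819) → (37.2719,249.9088) → (89.1110,50.0053) → (104.3934,230.2447) → (86.1348,127.1903) → (70.9105,73.1396)

[2] `<path>` quadratic bezier, #0000ff→cut S802 F676: (85.2128,198.4816) → (78.6265,183.4433) → (77.1004,171.8936) → (80.6344,163.8327) → (89.2286,159.2604) → (102.8830,158.1769)

[3] `<path>` regular polygon, #0000ff→cut S802 F676: (180.3328,155.1050) → (171.5390,137.2066) → (152.0626,132.9225) → (136.5698,145.4786) → (136.7269,165.4199) → (152.4157,177.7303) → (171.8221,173.1397) → (180.3328,155.1050) (closed)

[4] `<path>` quadratic bezier, #0000ff→cut S802 F676: (71.8512,60.7842) → (76.0635,53.4585) → (81.4720,48.8396) → (88.0766,46.9276) → (95.8774,47.7224) → (104.8743,51.2240)

[5] `<path>` open polyline, #0000ff→cut S802 F676: (114.2914,250.3312) → (80.7880,112.8465) → (28.6576,154.8880) → (6.2165,9.4441) → (15.0247,126.3878) → (118.3634,37.4652)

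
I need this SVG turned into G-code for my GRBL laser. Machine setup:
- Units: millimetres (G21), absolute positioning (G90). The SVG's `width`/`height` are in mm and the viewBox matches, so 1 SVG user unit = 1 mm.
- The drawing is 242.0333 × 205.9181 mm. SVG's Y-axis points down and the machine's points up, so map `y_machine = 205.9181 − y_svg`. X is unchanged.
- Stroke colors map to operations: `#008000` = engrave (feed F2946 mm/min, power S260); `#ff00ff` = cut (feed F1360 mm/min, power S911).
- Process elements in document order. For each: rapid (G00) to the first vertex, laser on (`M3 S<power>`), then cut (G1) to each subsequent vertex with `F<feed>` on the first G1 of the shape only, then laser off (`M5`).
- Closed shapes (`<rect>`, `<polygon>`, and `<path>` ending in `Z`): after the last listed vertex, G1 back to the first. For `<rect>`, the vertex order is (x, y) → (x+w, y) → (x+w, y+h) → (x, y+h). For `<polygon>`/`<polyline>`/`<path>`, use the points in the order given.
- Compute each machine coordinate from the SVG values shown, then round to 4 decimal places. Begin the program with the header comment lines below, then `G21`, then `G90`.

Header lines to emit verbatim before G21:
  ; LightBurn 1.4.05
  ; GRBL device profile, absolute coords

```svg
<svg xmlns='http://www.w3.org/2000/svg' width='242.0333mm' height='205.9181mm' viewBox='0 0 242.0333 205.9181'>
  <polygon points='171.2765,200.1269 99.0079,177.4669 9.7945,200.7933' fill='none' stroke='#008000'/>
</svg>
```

1 u = 1 mm; y_m = 205.9181 − y.

[1] `<polygon>` closed polygon, #008000→engrave S260 F2946: (171.2765,5.7912) → (99.0079,28.4512) → (9.7945,5.1248) → (171.2765,5.7912) (closed)

; LightBurn 1.4.05
; GRBL device profile, absolute coords
G21
G90
G00 X171.2765 Y5.7912
M3 S260
G1 X99.0079 Y28.4512 F2946
G1 X9.7945 Y5.1248
G1 X171.2765 Y5.7912
M5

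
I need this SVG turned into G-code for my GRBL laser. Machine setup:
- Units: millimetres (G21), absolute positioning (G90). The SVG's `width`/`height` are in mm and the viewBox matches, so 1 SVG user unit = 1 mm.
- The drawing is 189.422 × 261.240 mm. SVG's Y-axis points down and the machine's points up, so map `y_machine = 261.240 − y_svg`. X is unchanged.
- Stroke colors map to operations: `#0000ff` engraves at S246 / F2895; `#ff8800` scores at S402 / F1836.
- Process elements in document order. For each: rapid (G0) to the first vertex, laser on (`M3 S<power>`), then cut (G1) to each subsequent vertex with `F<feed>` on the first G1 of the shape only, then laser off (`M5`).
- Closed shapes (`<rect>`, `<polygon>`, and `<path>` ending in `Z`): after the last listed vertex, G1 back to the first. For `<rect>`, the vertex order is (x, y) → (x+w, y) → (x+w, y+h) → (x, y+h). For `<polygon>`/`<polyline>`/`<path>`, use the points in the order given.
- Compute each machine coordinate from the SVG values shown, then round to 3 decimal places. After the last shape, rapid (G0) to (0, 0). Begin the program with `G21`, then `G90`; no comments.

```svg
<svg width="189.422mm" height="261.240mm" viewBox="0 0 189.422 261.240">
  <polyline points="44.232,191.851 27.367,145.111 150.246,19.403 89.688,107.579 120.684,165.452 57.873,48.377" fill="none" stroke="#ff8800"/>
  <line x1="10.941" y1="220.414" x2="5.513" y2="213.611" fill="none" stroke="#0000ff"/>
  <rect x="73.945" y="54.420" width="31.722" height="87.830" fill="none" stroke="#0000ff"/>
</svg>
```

Since the viewBox matches the mm dimensions, user units are millimetres directly. The only transform is the Y-flip y_m = 261.240 − y_svg.

Shape 1 is a open polyline drawn with `<polyline>`. Its stroke #ff8800 means score at S402, F1836. After flipping Y the toolpath is (44.232,69.389) → (27.367,116.129) → (150.246,241.837) → (89.688,153.661) → (120.684,95.788) → (57.873,212.863).

Shape 2 is a line segment drawn with `<line>`. Its stroke #0000ff means engrave at S246, F2895. After flipping Y the toolpath is (10.941,40.826) → (5.513,47.629).

Shape 3 is a rectangle drawn with `<rect>`. Its stroke #0000ff means engrave at S246, F2895. After flipping Y the toolpath is (73.945,206.820) → (105.667,206.820) → (105.667,118.990) → (73.945,118.990) → (73.945,206.820), returning to the start.

G21
G90
G0 X44.232 Y69.389
M3 S402
G1 X27.367 Y116.129 F1836
G1 X150.246 Y241.837
G1 X89.688 Y153.661
G1 X120.684 Y95.788
G1 X57.873 Y212.863
M5
G0 X10.941 Y40.826
M3 S246
G1 X5.513 Y47.629 F2895
M5
G0 X73.945 Y206.820
M3 S246
G1 X105.667 Y206.820 F2895
G1 X105.667 Y118.990
G1 X73.945 Y118.990
G1 X73.945 Y206.820
M5
G0 X0.000 Y0.000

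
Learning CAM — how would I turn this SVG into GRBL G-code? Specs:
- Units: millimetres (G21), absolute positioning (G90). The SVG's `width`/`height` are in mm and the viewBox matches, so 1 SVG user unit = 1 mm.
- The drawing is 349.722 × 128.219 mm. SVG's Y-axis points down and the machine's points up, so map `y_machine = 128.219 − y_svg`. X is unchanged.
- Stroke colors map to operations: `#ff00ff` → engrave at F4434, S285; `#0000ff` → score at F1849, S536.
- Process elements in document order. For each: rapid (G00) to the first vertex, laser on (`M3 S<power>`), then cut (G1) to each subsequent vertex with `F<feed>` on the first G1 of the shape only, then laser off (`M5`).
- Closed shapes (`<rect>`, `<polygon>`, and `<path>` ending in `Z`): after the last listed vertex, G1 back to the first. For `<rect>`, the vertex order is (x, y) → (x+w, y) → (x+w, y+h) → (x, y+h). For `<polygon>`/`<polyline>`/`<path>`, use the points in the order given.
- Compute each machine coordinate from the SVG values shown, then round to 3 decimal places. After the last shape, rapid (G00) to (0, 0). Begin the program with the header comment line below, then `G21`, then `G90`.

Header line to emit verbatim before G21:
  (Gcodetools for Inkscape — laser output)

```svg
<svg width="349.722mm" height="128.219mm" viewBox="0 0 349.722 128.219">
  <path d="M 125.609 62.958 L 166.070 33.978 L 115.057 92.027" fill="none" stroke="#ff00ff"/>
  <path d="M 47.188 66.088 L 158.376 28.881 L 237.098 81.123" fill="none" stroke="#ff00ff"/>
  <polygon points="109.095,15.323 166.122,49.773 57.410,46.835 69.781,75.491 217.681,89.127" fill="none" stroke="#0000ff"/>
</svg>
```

Since the viewBox matches the mm dimensions, user units are millimetres directly. The only transform is the Y-flip y_m = 128.219 − y_svg.

Shape 1 is a open polyline drawn with `<path>`. Its stroke #ff00ff means engrave at S285, F4434. After flipping Y the toolpath is (125.609,65.261) → (166.070,94.241) → (115.057,36.192).

Shape 2 is a open polyline drawn with `<path>`. Its stroke #ff00ff means engrave at S285, F4434. After flipping Y the toolpath is (47.188,62.131) → (158.376,99.338) → (237.098,47.096).

Shape 3 is a closed polygon drawn with `<polygon>`. Its stroke #0000ff means score at S536, F1849. After flipping Y the toolpath is (109.095,112.896) → (166.122,78.446) → (57.410,81.384) → (69.781,52.728) → (217.681,39.092) → (109.095,112.896), returning to the start.

(Gcodetools for Inkscape — laser output)
G21
G90
G00 X125.609 Y65.261
M3 S285
G1 X166.070 Y94.241 F4434
G1 X115.057 Y36.192
M5
G00 X47.188 Y62.131
M3 S285
G1 X158.376 Y99.338 F4434
G1 X237.098 Y47.096
M5
G00 X109.095 Y112.896
M3 S536
G1 X166.122 Y78.446 F1849
G1 X57.410 Y81.384
G1 X69.781 Y52.728
G1 X217.681 Y39.092
G1 X109.095 Y112.896
M5
G00 X0.000 Y0.000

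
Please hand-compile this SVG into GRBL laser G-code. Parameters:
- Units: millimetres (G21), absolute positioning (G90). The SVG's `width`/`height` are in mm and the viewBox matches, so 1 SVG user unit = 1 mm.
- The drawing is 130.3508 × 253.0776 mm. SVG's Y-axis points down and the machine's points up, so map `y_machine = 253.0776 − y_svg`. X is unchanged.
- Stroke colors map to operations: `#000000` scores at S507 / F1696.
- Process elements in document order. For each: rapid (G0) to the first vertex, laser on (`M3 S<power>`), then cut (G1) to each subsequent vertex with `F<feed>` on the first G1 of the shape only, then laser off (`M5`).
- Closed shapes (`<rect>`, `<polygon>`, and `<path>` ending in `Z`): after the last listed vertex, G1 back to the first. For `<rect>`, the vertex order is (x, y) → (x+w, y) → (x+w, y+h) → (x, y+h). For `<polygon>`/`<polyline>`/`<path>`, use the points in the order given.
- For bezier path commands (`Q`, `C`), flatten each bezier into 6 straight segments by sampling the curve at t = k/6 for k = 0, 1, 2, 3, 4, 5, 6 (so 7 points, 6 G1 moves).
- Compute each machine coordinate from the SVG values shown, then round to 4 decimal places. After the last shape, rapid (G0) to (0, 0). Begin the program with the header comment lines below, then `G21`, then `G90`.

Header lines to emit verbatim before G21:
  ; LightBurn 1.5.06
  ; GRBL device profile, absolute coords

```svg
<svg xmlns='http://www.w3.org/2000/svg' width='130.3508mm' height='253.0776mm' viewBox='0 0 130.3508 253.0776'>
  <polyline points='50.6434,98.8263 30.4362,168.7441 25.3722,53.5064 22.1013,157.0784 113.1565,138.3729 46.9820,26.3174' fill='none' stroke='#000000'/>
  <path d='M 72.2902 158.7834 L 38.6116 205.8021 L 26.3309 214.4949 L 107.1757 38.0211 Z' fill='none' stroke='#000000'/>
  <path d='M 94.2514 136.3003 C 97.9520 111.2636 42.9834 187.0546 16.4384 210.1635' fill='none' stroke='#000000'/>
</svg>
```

; LightBurn 1.5.06
; GRBL device profile, absolute coords
G21
G90
G0 X50.6434 Y154.2513
M3 S507
G1 X30.4362 Y84.3335 F1696
G1 X25.3722 Y199.5712
G1 X22.1013 Y95.9992
G1 X113.1565 Y114.7047
G1 X46.9820 Y226.7602
M5
G0 X72.2902 Y94.2942
M3 S507
G1 X38.6116 Y47.2755 F1696
G1 X26.3309 Y38.5827
G1 X107.1757 Y215.0565
G1 X72.2902 Y94.2942
M5
G0 X94.2514 Y116.7773
M3 S507
G1 X91.6158 Y121.6040 F1696
G1 X81.6213 Y113.8903
G1 X66.6870 Y97.9003
G1 X49.2323 Y77.8982
G1 X31.6763 Y58.1480
G1 X16.4384 Y42.9141
M5
G0 X0.0000 Y0.0000

1 u = 1 mm; y_m = 253.0776 − y.

[1] `<polyline>` open polyline, #000000→score S507 F1696: (50.6434,154.2513) → (30.4362,84.3335) → (25.3722,199.5712) → (22.1013,95.9992) → (113.1565,114.7047) → (46.9820,226.7602)

[2] `<path>` closed polygon, #000000→score S507 F1696: (72.2902,94.2942) → (38.6116,47.2755) → (26.3309,38.5827) → (107.1757,215.0565) → (72.2902,94.2942) (closed)

[3] `<path>` cubic bezier, #000000→score S507 F1696: (94.2514,116.7773) → (91.6158,121.6040) → (81.6213,113.8903) → (66.6870,97.9003) → (49.2323,77.8982) → (31.6763,58.1480) → (16.4384,42.9141)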